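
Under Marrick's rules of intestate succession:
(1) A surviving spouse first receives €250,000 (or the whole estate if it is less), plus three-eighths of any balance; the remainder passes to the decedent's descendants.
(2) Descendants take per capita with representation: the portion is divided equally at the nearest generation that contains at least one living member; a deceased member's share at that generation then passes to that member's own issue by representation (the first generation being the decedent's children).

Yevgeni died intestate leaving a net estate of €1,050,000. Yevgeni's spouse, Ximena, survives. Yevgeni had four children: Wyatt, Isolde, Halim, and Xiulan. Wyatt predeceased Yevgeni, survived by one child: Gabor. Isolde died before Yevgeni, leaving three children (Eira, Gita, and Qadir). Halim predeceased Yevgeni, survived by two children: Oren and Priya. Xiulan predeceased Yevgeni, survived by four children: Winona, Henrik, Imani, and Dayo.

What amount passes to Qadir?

Qadir receives €50,000.

Ximena first takes €250,000, leaving a balance of €800,000. Ximena then takes three-eighths of the balance (€300,000), for a total of €550,000. The remaining €500,000 passes to the descendants.
No child survives, so the initial division is made at the grandchildren's generation.
The descendants' portion (€500,000) is divided into 10 shares of €50,000: Gabor, Eira, Gita, Qadir, Oren, Priya, Winona, Henrik, Imani, and Dayo each take €50,000.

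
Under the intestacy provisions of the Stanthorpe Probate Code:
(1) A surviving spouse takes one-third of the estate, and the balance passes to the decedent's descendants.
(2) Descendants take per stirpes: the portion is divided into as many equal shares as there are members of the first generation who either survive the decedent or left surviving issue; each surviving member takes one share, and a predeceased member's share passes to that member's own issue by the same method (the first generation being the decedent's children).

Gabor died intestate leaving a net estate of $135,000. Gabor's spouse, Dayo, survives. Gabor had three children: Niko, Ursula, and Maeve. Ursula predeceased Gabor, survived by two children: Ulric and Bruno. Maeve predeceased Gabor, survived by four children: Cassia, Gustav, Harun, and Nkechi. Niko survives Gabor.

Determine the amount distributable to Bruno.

Bruno receives $15,000.

Dayo takes one-third of $135,000 = $45,000. The remaining $90,000 passes to the descendants.
The descendants' portion ($90,000) is divided into 3 shares of $30,000: Niko takes $30,000; Ursula's $30,000 share passes to Ursula's issue; Maeve's $30,000 share passes to Maeve's issue.
Ursula's share ($30,000) is divided into 2 shares of $15,000: Ulric and Bruno each take $15,000.
Maeve's share ($30,000) is divided into 4 shares of $7,500: Cassia, Gustav, Harun, and Nkechi each take $7,500.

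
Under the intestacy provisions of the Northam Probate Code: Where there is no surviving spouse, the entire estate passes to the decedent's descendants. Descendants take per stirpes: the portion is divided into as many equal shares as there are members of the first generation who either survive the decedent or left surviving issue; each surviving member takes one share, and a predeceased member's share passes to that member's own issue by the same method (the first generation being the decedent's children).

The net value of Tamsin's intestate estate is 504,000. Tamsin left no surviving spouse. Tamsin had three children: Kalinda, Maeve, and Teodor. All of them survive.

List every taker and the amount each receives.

Kalinda: 168,000; Maeve: 168,000; Teodor: 168,000

The entire 504,000 passes to the descendants.
That amount (504,000) is divided into 3 shares of 168,000: Kalinda, Maeve, and Teodor each take 168,000.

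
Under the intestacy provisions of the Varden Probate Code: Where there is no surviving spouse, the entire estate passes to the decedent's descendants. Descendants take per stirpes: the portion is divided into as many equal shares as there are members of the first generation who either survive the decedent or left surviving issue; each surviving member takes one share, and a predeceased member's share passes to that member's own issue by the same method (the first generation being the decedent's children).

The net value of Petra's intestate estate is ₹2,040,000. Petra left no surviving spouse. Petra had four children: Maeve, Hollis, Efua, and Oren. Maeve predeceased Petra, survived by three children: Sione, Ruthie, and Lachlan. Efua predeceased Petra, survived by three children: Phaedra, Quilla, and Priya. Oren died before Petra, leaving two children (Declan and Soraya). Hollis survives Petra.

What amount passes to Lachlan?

The entire ₹2,040,000 passes to the descendants.
That amount (₹2,040,000) is divided into 4 shares of ₹510,000: Hollis takes ₹510,000; Maeve's ₹510,000 share passes to Maeve's issue; Efua's ₹510,000 share passes to Efua's issue; Oren's ₹510,000 share passes to Oren's issue.
Maeve's share (₹510,000) is divided into 3 shares of ₹170,000: Sione, Ruthie, and Lachlan each take ₹170,000.
Efua's share (₹510,000) is divided into 3 shares of ₹170,000: Phaedra, Quilla, and Priya each take ₹170,000.
Oren's share (₹510,000) is divided into 2 shares of ₹255,000: Declan and Soraya each take ₹255,000.

Lachlan receives ₹170,000.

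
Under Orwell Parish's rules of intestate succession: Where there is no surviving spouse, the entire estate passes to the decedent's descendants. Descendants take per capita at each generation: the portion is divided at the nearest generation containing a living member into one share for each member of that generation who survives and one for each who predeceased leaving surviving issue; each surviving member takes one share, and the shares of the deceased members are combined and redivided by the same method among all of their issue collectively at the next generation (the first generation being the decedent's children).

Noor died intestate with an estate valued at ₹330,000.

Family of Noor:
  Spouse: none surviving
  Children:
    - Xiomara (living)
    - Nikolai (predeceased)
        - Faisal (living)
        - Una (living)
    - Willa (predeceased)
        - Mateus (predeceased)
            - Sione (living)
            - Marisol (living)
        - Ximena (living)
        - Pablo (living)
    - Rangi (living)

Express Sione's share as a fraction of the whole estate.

The entire ₹330,000 passes to the descendants.
That amount (₹330,000) is divided at the children's generation into 4 shares of ₹82,500. Xiomara and Rangi each take ₹82,500. The 2 shares of the deceased (Nikolai and Willa) are combined into a pool of ₹165,000.
That pool (₹165,000) is divided at the grandchildren's generation into 5 shares of ₹33,000. Faisal, Una, Ximena, and Pablo each take ₹33,000. The remaining share for the deceased Mateus (₹33,000) is carried to the next generation.
That pool (₹33,000) is divided at the great-grandchildren's generation equally among Sione and Marisol: ₹16,500 each.

Sione receives 1/20 of the estate.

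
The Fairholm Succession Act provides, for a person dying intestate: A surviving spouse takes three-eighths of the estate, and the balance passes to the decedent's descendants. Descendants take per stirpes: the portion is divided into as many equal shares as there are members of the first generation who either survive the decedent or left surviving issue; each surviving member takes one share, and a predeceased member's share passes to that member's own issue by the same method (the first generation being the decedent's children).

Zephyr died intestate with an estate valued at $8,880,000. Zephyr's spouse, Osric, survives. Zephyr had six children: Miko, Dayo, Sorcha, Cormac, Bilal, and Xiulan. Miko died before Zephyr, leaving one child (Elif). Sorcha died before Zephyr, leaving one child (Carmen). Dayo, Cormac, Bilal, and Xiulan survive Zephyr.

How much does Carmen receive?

Osric takes three-eighths of $8,880,000 = $3,330,000. The remaining $5,550,000 passes to the descendants.
The descendants' portion ($5,550,000) is divided into 6 shares of $925,000: Dayo, Cormac, Bilal, and Xiulan each take $925,000; Miko's $925,000 share passes to Miko's issue; Sorcha's $925,000 share passes to Sorcha's issue.
Miko's share ($925,000) passes entirely to Elif.
Sorcha's share ($925,000) passes entirely to Carmen.

Carmen receives $925,000.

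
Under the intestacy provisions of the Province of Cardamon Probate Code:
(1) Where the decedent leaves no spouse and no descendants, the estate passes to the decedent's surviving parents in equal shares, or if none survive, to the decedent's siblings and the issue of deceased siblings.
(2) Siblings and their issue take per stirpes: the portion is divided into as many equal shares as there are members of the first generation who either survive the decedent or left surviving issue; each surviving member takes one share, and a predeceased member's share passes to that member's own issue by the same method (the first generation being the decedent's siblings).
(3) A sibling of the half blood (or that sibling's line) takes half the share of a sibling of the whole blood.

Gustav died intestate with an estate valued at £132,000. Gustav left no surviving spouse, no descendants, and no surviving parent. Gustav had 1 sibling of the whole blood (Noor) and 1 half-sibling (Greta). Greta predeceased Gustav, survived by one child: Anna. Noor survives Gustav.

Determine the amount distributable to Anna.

The entire £132,000 passes to the siblings and their issue.
Counting each half-blood sibling's line as half a unit, there are 3/2 units in £132,000, so one unit is £88,000. Whole-blood lines (Noor) take £88,000 each; half-blood lines (Greta) take £44,000 each.
Greta's share (£44,000) passes entirely to Anna.

Anna receives £44,000.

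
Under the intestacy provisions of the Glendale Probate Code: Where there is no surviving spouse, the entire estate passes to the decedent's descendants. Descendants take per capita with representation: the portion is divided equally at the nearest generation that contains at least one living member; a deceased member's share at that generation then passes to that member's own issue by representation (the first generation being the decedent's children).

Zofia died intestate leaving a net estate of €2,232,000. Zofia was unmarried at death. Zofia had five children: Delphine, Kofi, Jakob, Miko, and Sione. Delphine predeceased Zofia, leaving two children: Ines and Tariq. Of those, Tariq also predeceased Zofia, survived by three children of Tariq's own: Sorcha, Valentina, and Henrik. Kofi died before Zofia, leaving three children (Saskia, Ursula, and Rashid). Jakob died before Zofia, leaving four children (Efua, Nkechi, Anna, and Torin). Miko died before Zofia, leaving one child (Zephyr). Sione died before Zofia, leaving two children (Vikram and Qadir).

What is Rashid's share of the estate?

Rashid receives €186,000.

The entire €2,232,000 passes to the descendants.
No child survives, so the initial division is made at the grandchildren's generation.
That amount (€2,232,000) is divided into 12 shares of €186,000: Ines, Saskia, Ursula, Rashid, Efua, Nkechi, Anna, Torin, Zephyr, Vikram, and Qadir each take €186,000; Tariq's €186,000 share passes to Tariq's issue.
Tariq's share (€186,000) is divided into 3 shares of €62,000: Sorcha, Valentina, and Henrik each take €62,000.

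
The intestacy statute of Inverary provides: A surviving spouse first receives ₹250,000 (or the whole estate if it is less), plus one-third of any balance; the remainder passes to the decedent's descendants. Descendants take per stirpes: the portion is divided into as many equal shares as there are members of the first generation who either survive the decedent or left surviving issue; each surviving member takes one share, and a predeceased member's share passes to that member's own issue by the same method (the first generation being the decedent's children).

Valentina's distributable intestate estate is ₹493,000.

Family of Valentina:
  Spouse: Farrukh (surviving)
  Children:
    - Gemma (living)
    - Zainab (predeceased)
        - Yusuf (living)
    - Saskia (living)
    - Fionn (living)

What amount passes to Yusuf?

Farrukh first takes ₹250,000, leaving a balance of ₹243,000. Farrukh then takes one-third of the balance (₹81,000), for a total of ₹331,000. The remaining ₹162,000 passes to the descendants.
The descendants' portion (₹162,000) is divided into 4 shares of ₹40,500: Gemma, Saskia, and Fionn each take ₹40,500; Zainab's ₹40,500 share passes to Zainab's issue.
Zainab's share (₹40,500) passes entirely to Yusuf.

Yusuf receives ₹40,500.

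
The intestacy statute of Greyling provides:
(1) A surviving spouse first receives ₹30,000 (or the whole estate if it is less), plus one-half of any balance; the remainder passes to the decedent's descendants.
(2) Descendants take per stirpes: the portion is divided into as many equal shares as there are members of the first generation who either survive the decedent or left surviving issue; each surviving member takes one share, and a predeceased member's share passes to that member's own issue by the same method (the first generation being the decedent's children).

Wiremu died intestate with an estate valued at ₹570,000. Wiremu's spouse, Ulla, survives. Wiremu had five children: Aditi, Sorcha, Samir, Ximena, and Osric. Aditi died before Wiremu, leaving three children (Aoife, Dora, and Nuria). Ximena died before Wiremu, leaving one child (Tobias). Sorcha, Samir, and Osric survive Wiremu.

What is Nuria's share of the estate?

Nuria receives ₹18,000.

Ulla first takes ₹30,000, leaving a balance of ₹540,000. Ulla then takes one-half of the balance (₹270,000), for a total of ₹300,000. The remaining ₹270,000 passes to the descendants.
The descendants' portion (₹270,000) is divided into 5 shares of ₹54,000: Sorcha, Samir, and Osric each take ₹54,000; Aditi's ₹54,000 share passes to Aditi's issue; Ximena's ₹54,000 share passes to Ximena's issue.
Aditi's share (₹54,000) is divided into 3 shares of ₹18,000: Aoife, Dora, and Nuria each take ₹18,000.
Ximena's share (₹54,000) passes entirely to Tobias.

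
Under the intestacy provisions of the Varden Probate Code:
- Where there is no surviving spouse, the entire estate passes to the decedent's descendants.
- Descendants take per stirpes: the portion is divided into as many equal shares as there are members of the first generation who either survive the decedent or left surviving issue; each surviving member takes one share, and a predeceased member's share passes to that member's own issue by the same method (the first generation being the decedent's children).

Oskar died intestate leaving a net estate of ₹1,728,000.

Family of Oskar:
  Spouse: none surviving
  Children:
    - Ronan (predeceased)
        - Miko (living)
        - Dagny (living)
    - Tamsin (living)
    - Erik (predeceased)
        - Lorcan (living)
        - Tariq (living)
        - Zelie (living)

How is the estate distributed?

The entire ₹1,728,000 passes to the descendants.
That amount (₹1,728,000) is divided into 3 shares of ₹576,000: Tamsin takes ₹576,000; Ronan's ₹576,000 share passes to Ronan's issue; Erik's ₹576,000 share passes to Erik's issue.
Ronan's share (₹576,000) is divided into 2 shares of ₹288,000: Miko and Dagny each take ₹288,000.
Erik's share (₹576,000) is divided into 3 shares of ₹192,000: Lorcan, Tariq, and Zelie each take ₹192,000.

Miko: ₹288,000; Dagny: ₹288,000; Tamsin: ₹576,000; Lorcan: ₹192,000; Tariq: ₹192,000; Zelie: ₹192,000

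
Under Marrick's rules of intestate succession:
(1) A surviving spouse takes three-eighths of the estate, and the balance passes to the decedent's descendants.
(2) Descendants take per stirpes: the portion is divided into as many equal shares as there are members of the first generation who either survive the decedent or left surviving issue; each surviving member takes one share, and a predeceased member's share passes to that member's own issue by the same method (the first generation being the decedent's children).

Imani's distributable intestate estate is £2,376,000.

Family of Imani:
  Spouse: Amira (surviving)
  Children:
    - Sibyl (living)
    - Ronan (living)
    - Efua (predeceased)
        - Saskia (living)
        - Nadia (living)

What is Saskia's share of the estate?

Amira takes three-eighths of £2,376,000 = £891,000. The remaining £1,485,000 passes to the descendants.
The descendants' portion (£1,485,000) is divided into 3 shares of £495,000: Sibyl and Ronan each take £495,000; Efua's £495,000 share passes to Efua's issue.
Efua's share (£495,000) is divided into 2 shares of £247,500: Saskia and Nadia each take £247,500.

Saskia receives £247,500.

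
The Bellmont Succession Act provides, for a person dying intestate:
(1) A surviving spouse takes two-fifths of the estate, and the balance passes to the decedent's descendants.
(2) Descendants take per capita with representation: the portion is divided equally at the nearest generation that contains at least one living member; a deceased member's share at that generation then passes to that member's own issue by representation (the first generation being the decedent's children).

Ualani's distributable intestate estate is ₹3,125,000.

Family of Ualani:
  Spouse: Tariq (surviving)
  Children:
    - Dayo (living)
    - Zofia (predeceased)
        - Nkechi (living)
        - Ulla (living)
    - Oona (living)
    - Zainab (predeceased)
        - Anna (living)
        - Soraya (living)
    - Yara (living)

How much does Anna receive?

Tariq takes two-fifths of ₹3,125,000 = ₹1,250,000. The remaining ₹1,875,000 passes to the descendants.
The descendants' portion (₹1,875,000) is divided into 5 shares of ₹375,000: Dayo, Oona, and Yara each take ₹375,000; Zofia's ₹375,000 share passes to Zofia's issue; Zainab's ₹375,000 share passes to Zainab's issue.
Zofia's share (₹375,000) is divided into 2 shares of ₹187,500: Nkechi and Ulla each take ₹187,500.
Zainab's share (₹375,000) is divided into 2 shares of ₹187,500: Anna and Soraya each take ₹187,500.

Anna receives ₹187,500.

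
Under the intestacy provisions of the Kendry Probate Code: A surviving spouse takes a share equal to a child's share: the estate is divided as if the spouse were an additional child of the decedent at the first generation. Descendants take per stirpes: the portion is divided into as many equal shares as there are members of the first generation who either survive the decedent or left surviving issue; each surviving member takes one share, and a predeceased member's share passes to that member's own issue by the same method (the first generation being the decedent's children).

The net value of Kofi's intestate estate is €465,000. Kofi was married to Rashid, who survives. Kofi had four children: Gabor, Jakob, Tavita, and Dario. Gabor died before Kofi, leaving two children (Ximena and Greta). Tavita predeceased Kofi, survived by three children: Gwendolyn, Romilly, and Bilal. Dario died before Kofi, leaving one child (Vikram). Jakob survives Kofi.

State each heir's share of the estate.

Rashid: €93,000; Ximena: €46,500; Greta: €46,500; Jakob: €93,000; Gwendolyn: €31,000; Romilly: €31,000; Bilal: €31,000; Vikram: €93,000

The spouse counts as an additional share at the children's level, so there are 5 primary shares of €93,000. Rashid takes one such share (€93,000).
The children's combined portion (€372,000) is divided into 4 shares of €93,000: Jakob takes €93,000; Gabor's €93,000 share passes to Gabor's issue; Tavita's €93,000 share passes to Tavita's issue; Dario's €93,000 share passes to Dario's issue.
Gabor's share (€93,000) is divided into 2 shares of €46,500: Ximena and Greta each take €46,500.
Tavita's share (€93,000) is divided into 3 shares of €31,000: Gwendolyn, Romilly, and Bilal each take €31,000.
Dario's share (€93,000) passes entirely to Vikram.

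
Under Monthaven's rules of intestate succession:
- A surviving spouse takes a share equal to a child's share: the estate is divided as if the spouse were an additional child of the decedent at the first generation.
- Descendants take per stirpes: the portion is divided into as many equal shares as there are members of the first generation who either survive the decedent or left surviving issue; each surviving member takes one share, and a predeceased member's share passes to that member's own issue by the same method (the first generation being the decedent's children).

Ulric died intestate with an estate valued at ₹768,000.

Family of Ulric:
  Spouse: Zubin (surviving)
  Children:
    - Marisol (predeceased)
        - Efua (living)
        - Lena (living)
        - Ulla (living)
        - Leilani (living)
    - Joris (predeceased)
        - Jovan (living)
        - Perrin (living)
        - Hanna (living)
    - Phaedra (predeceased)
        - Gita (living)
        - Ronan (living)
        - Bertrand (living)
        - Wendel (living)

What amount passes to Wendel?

The spouse counts as an additional share at the children's level, so there are 4 primary shares of ₹192,000. Zubin takes one such share (₹192,000).
The children's combined portion (₹576,000) is divided into 3 shares of ₹192,000: Marisol's ₹192,000 share passes to Marisol's issue; Joris's ₹192,000 share passes to Joris's issue; Phaedra's ₹192,000 share passes to Phaedra's issue.
Marisol's share (₹192,000) is divided into 4 shares of ₹48,000: Efua, Lena, Ulla, and Leilani each take ₹48,000.
Joris's share (₹192,000) is divided into 3 shares of ₹64,000: Jovan, Perrin, and Hanna each take ₹64,000.
Phaedra's share (₹192,000) is divided into 4 shares of ₹48,000: Gita, Ronan, Bertrand, and Wendel each take ₹48,000.

Wendel receives ₹48,000.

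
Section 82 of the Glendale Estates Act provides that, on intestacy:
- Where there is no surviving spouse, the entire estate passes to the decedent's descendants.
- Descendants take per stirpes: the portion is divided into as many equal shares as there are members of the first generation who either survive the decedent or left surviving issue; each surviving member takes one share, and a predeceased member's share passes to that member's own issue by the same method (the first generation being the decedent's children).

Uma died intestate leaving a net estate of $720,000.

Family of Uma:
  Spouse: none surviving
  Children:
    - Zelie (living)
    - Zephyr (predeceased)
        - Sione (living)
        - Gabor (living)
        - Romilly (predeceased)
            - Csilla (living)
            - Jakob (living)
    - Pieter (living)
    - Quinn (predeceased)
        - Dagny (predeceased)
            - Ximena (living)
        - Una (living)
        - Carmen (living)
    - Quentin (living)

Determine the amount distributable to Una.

The entire $720,000 passes to the descendants.
That amount ($720,000) is divided into 5 shares of $144,000: Zelie, Pieter, and Quentin each take $144,000; Zephyr's $144,000 share passes to Zephyr's issue; Quinn's $144,000 share passes to Quinn's issue.
Zephyr's share ($144,000) is divided into 3 shares of $48,000: Sione and Gabor each take $48,000; Romilly's $48,000 share passes to Romilly's issue.
Romilly's share ($48,000) is divided into 2 shares of $24,000: Csilla and Jakob each take $24,000.
Quinn's share ($144,000) is divided into 3 shares of $48,000: Una and Carmen each take $48,000; Dagny's $48,000 share passes to Dagny's issue.
Dagny's share ($48,000) passes entirely to Ximena.

Una receives $48,000.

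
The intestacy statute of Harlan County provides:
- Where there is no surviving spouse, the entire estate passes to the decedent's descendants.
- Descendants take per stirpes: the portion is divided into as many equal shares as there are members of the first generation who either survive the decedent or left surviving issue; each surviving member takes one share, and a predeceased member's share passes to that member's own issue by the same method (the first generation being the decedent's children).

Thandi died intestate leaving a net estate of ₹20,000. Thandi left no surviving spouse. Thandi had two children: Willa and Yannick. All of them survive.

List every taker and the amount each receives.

Willa: ₹10,000; Yannick: ₹10,000

The entire ₹20,000 passes to the descendants.
That amount (₹20,000) is divided into 2 shares of ₹10,000: Willa and Yannick each take ₹10,000.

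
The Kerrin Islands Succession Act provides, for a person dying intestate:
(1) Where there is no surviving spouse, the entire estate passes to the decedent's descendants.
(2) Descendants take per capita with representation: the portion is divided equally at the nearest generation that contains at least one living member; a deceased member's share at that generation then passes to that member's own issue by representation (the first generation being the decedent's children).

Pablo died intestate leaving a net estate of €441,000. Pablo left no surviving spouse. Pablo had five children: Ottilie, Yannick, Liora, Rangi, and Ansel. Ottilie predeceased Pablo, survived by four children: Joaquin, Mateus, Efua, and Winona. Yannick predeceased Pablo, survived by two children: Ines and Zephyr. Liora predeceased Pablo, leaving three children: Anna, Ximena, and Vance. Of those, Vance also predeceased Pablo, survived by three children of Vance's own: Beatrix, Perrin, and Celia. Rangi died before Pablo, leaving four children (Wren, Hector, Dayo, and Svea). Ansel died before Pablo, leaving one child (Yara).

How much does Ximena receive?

Ximena receives €31,500.

The entire €441,000 passes to the descendants.
No child survives, so the initial division is made at the grandchildren's generation.
That amount (€441,000) is divided into 14 shares of €31,500: Joaquin, Mateus, Efua, Winona, Ines, Zephyr, Anna, Ximena, Wren, Hector, Dayo, Svea, and Yara each take €31,500; Vance's €31,500 share passes to Vance's issue.
Vance's share (€31,500) is divided into 3 shares of €10,500: Beatrix, Perrin, and Celia each take €10,500.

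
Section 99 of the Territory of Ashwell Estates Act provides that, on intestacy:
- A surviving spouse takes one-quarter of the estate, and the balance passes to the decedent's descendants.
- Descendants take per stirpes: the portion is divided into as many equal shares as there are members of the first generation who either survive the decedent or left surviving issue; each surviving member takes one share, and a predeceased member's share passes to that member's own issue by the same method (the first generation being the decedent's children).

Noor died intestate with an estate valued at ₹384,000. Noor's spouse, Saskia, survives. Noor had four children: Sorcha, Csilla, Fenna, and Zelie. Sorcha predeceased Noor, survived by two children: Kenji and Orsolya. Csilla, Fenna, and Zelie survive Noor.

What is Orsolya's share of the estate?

Saskia takes one-quarter of ₹384,000 = ₹96,000. The remaining ₹288,000 passes to the descendants.
The descendants' portion (₹288,000) is divided into 4 shares of ₹72,000: Csilla, Fenna, and Zelie each take ₹72,000; Sorcha's ₹72,000 share passes to Sorcha's issue.
Sorcha's share (₹72,000) is divided into 2 shares of ₹36,000: Kenji and Orsolya each take ₹36,000.

Orsolya receives ₹36,000.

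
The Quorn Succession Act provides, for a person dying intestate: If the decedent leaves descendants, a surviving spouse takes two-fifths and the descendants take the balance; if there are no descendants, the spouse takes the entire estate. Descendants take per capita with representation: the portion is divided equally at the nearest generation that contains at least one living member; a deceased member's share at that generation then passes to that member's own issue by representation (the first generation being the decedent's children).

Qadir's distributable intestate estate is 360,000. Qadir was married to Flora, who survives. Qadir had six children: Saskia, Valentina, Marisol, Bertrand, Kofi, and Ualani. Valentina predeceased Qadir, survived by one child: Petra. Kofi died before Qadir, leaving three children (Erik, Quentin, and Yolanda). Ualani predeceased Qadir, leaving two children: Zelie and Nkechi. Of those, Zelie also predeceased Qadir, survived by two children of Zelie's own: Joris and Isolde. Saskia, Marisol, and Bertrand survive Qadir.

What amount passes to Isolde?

Flora takes two-fifths of 360,000 = 144,000. The remaining 216,000 passes to the descendants.
The descendants' portion (216,000) is divided into 6 shares of 36,000: Saskia, Marisol, and Bertrand each take 36,000; Valentina's 36,000 share passes to Valentina's issue; Kofi's 36,000 share passes to Kofi's issue; Ualani's 36,000 share passes to Ualani's issue.
Valentina's share (36,000) passes entirely to Petra.
Kofi's share (36,000) is divided into 3 shares of 12,000: Erik, Quentin, and Yolanda each take 12,000.
Ualani's share (36,000) is divided into 2 shares of 18,000: Nkechi takes 18,000; Zelie's 18,000 share passes to Zelie's issue.
Zelie's share (18,000) is divided into 2 shares of 9,000: Joris and Isolde each take 9,000.

Isolde receives 9,000.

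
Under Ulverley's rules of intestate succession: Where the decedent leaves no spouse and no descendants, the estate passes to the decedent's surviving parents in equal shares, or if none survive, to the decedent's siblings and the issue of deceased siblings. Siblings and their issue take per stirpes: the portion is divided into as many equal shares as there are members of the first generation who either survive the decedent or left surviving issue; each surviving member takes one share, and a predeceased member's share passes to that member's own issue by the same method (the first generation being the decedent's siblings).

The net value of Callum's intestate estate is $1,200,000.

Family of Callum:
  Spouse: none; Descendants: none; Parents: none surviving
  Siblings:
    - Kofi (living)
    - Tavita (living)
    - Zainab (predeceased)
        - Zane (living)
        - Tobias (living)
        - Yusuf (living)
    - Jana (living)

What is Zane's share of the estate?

The entire $1,200,000 passes to the siblings and their issue.
That amount ($1,200,000) is divided into 4 shares of $300,000: Kofi, Tavita, and Jana each take $300,000; Zainab's $300,000 share passes to Zainab's issue.
Zainab's share ($300,000) is divided into 3 shares of $100,000: Zane, Tobias, and Yusuf each take $100,000.

Zane receives $100,000.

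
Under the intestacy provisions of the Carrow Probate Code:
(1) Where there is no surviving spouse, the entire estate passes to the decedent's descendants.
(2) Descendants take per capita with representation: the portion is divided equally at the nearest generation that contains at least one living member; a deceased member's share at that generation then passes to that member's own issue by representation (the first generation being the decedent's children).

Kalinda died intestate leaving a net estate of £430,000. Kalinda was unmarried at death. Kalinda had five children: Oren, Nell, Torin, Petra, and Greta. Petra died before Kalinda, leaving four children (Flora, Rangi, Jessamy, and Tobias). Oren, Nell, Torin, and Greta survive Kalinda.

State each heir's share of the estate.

The entire £430,000 passes to the descendants.
That amount (£430,000) is divided into 5 shares of £86,000: Oren, Nell, Torin, and Greta each take £86,000; Petra's £86,000 share passes to Petra's issue.
Petra's share (£86,000) is divided into 4 shares of £21,500: Flora, Rangi, Jessamy, and Tobias each take £21,500.

Oren: £86,000; Nell: £86,000; Torin: £86,000; Flora: £21,500; Rangi: £21,500; Jessamy: £21,500; Tobias: £21,500; Greta: £86,000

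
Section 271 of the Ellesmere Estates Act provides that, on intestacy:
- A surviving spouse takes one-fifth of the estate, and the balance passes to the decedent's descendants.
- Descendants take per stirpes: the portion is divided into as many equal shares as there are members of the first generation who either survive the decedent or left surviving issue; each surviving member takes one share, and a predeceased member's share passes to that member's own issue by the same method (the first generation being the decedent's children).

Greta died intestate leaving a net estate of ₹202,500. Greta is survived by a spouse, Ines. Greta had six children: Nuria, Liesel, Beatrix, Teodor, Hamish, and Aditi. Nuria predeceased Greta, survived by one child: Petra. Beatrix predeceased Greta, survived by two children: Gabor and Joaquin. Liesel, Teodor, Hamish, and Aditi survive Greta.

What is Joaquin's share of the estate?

Joaquin receives ₹13,500.

Ines takes one-fifth of ₹202,500 = ₹40,500. The remaining ₹162,000 passes to the descendants.
The descendants' portion (₹162,000) is divided into 6 shares of ₹27,000: Liesel, Teodor, Hamish, and Aditi each take ₹27,000; Nuria's ₹27,000 share passes to Nuria's issue; Beatrix's ₹27,000 share passes to Beatrix's issue.
Nuria's share (₹27,000) passes entirely to Petra.
Beatrix's share (₹27,000) is divided into 2 shares of ₹13,500: Gabor and Joaquin each take ₹13,500.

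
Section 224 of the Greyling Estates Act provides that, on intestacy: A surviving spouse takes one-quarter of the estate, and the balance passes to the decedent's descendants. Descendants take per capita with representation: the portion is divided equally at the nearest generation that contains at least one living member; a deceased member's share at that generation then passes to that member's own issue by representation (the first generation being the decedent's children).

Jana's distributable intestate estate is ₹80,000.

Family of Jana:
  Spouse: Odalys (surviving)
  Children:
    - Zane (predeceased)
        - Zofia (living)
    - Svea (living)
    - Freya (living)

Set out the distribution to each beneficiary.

Odalys takes one-quarter of ₹80,000 = ₹20,000. The remaining ₹60,000 passes to the descendants.
The descendants' portion (₹60,000) is divided into 3 shares of ₹20,000: Svea and Freya each take ₹20,000; Zane's ₹20,000 share passes to Zane's issue.
Zane's share (₹20,000) passes entirely to Zofia.

Odalys: ₹20,000; Zofia: ₹20,000; Svea: ₹20,000; Freya: ₹20,000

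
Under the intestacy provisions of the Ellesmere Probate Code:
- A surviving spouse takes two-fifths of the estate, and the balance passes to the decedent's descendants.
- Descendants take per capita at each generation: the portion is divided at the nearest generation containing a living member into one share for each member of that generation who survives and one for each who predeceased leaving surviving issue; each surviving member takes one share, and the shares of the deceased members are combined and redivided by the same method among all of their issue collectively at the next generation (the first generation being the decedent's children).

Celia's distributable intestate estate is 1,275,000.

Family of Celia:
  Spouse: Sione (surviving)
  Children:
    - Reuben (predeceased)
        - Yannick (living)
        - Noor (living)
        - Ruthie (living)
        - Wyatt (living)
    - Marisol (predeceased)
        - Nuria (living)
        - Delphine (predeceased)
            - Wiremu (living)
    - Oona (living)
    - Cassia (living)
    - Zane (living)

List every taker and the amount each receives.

Sione takes two-fifths of 1,275,000 = 510,000. The remaining 765,000 passes to the descendants.
The descendants' portion (765,000) is divided at the children's generation into 5 shares of 153,000. Oona, Cassia, and Zane each take 153,000. The 2 shares of the deceased (Reuben and Marisol) are combined into a pool of 306,000.
That pool (306,000) is divided at the grandchildren's generation into 6 shares of 51,000. Yannick, Noor, Ruthie, Wyatt, and Nuria each take 51,000. The remaining share for the deceased Delphine (51,000) is carried to the next generation.
That pool (51,000) passes entirely to Wiremu, the sole taker at the great-grandchildren's generation.

Sione: 510,000; Yannick: 51,000; Noor: 51,000; Ruthie: 51,000; Wyatt: 51,000; Nuria: 51,000; Wiremu: 51,000; Oona: 153,000; Cassia: 153,000; Zane: 153,000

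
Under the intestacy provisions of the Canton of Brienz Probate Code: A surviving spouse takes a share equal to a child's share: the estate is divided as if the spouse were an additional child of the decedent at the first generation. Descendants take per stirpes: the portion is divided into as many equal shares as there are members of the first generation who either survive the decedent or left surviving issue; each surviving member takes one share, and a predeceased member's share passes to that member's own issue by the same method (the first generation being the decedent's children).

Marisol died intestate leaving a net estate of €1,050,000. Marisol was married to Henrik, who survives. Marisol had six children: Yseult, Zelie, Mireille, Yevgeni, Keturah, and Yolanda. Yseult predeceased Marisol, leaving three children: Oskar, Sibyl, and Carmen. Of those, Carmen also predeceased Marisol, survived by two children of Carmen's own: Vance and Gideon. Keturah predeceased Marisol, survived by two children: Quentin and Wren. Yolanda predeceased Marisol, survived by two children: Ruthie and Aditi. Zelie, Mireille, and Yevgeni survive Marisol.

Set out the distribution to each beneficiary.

The spouse counts as an additional share at the children's level, so there are 7 primary shares of €150,000. Henrik takes one such share (€150,000).
The children's combined portion (€900,000) is divided into 6 shares of €150,000: Zelie, Mireille, and Yevgeni each take €150,000; Yseult's €150,000 share passes to Yseult's issue; Keturah's €150,000 share passes to Keturah's issue; Yolanda's €150,000 share passes to Yolanda's issue.
Yseult's share (€150,000) is divided into 3 shares of €50,000: Oskar and Sibyl each take €50,000; Carmen's €50,000 share passes to Carmen's issue.
Carmen's share (€50,000) is divided into 2 shares of €25,000: Vance and Gideon each take €25,000.
Keturah's share (€150,000) is divided into 2 shares of €75,000: Quentin and Wren each take €75,000.
Yolanda's share (€150,000) is divided into 2 shares of €75,000: Ruthie and Aditi each take €75,000.

Henrik: €150,000; Oskar: €50,000; Sibyl: €50,000; Vance: €25,000; Gideon: €25,000; Zelie: €150,000; Mireille: €150,000; Yevgeni: €150,000; Quentin: €75,000; Wren: €75,000; Ruthie: €75,000; Aditi: €75,000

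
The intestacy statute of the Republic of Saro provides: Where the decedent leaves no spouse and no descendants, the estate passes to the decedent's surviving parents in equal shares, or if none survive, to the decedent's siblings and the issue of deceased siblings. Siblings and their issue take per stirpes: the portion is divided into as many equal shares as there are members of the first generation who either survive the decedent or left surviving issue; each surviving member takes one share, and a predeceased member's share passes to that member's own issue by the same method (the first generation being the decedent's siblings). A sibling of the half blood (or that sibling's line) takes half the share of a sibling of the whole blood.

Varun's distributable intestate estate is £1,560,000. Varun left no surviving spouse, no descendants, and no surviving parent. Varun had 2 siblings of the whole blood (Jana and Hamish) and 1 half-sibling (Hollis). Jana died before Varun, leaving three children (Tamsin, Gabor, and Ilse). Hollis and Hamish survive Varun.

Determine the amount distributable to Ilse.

The entire £1,560,000 passes to the siblings and their issue.
Counting each half-blood sibling's line as half a unit, there are 5/2 units in £1,560,000, so one unit is £624,000. Whole-blood lines (Jana and Hamish) take £624,000 each; half-blood lines (Hollis) take £312,000 each.
Jana's share (£624,000) is divided into 3 shares of £208,000: Tamsin, Gabor, and Ilse each take £208,000.

Ilse receives £208,000.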